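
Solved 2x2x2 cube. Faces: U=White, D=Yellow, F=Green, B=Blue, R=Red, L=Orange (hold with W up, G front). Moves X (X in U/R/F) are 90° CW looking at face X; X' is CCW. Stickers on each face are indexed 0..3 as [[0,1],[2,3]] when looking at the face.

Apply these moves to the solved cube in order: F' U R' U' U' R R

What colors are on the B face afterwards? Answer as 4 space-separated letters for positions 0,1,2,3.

Answer: W W W B

Derivation:
After move 1 (F'): F=GGGG U=WWRR R=YRYR D=OOYY L=OWOW
After move 2 (U): U=RWRW F=YRGG R=BBYR B=OWBB L=GGOW
After move 3 (R'): R=BRBY U=RBRO F=YWGW D=ORYG B=YWOB
After move 4 (U'): U=BORR F=GGGW R=YWBY B=BROB L=YWOW
After move 5 (U'): U=ORBR F=YWGW R=GGBY B=YWOB L=BROW
After move 6 (R): R=BGYG U=OWBW F=YRGG D=OOYY B=RWRB
After move 7 (R): R=YBGG U=ORBG F=YOGY D=ORYR B=WWWB
Query: B face = WWWB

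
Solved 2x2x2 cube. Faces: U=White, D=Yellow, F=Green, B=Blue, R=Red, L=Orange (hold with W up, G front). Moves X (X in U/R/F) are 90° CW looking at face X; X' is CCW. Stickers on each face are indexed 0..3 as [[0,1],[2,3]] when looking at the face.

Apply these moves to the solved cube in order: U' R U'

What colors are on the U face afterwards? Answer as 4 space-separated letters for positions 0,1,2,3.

After move 1 (U'): U=WWWW F=OOGG R=GGRR B=RRBB L=BBOO
After move 2 (R): R=RGRG U=WOWG F=OYGY D=YBYR B=WRWB
After move 3 (U'): U=OGWW F=BBGY R=OYRG B=RGWB L=WROO
Query: U face = OGWW

Answer: O G W W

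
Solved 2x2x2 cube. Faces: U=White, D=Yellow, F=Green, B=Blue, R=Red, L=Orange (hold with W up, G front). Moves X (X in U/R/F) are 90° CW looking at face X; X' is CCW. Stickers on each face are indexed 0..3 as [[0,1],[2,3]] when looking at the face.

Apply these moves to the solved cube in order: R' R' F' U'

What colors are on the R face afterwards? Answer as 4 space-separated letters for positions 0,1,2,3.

After move 1 (R'): R=RRRR U=WBWB F=GWGW D=YGYG B=YBYB
After move 2 (R'): R=RRRR U=WYWY F=GBGB D=YWYW B=GBGB
After move 3 (F'): F=BBGG U=WYRR R=WRYR D=OOYW L=OYOW
After move 4 (U'): U=YRWR F=OYGG R=BBYR B=WRGB L=GBOW
Query: R face = BBYR

Answer: B B Y R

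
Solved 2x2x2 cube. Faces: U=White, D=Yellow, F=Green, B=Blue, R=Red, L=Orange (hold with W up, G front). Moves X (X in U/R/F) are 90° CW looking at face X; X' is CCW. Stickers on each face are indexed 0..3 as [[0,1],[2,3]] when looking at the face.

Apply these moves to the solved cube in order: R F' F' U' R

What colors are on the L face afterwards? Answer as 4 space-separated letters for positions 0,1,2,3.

After move 1 (R): R=RRRR U=WGWG F=GYGY D=YBYB B=WBWB
After move 2 (F'): F=YYGG U=WGRR R=BRYR D=OOYB L=OGOW
After move 3 (F'): F=YGYG U=WGBY R=OROR D=GWYB L=OROR
After move 4 (U'): U=GYWB F=ORYG R=YGOR B=ORWB L=WBOR
After move 5 (R): R=OYRG U=GRWG F=OWYB D=GWYO B=BRYB
Query: L face = WBOR

Answer: W B O R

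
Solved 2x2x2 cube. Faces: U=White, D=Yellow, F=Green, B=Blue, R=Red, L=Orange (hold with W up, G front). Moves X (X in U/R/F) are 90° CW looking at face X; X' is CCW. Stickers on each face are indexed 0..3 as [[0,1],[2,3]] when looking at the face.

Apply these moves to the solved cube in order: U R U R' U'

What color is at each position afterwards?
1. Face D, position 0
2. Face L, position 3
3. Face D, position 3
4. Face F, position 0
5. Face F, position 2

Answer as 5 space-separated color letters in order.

After move 1 (U): U=WWWW F=RRGG R=BBRR B=OOBB L=GGOO
After move 2 (R): R=RBRB U=WRWG F=RYGY D=YBYO B=WOWB
After move 3 (U): U=WWGR F=RBGY R=WORB B=GGWB L=RYOO
After move 4 (R'): R=OBWR U=WWGG F=RWGR D=YBYY B=OGBB
After move 5 (U'): U=WGWG F=RYGR R=RWWR B=OBBB L=OGOO
Query 1: D[0] = Y
Query 2: L[3] = O
Query 3: D[3] = Y
Query 4: F[0] = R
Query 5: F[2] = G

Answer: Y O Y R G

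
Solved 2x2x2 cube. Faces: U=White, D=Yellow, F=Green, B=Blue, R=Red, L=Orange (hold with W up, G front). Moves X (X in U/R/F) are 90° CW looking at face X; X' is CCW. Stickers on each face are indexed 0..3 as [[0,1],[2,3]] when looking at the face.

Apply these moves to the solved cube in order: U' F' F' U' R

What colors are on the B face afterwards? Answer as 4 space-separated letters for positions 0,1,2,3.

After move 1 (U'): U=WWWW F=OOGG R=GGRR B=RRBB L=BBOO
After move 2 (F'): F=OGOG U=WWGR R=YGYR D=BOYY L=BWOW
After move 3 (F'): F=GGOO U=WWYY R=OGBR D=WWYY L=BROG
After move 4 (U'): U=WYWY F=BROO R=GGBR B=OGBB L=RROG
After move 5 (R): R=BGRG U=WRWO F=BWOY D=WBYO B=YGYB
Query: B face = YGYB

Answer: Y G Y B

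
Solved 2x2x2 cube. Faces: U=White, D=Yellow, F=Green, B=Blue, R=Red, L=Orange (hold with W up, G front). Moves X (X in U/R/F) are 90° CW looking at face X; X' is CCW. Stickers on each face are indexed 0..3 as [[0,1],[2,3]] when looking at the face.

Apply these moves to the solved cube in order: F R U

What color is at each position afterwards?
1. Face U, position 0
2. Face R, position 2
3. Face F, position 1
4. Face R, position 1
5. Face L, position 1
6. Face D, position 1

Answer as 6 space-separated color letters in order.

After move 1 (F): F=GGGG U=WWOO R=WRWR D=RRYY L=OYOY
After move 2 (R): R=WWRR U=WGOG F=GRGY D=RBYB B=OBWB
After move 3 (U): U=OWGG F=WWGY R=OBRR B=OYWB L=GROY
Query 1: U[0] = O
Query 2: R[2] = R
Query 3: F[1] = W
Query 4: R[1] = B
Query 5: L[1] = R
Query 6: D[1] = B

Answer: O R W B R B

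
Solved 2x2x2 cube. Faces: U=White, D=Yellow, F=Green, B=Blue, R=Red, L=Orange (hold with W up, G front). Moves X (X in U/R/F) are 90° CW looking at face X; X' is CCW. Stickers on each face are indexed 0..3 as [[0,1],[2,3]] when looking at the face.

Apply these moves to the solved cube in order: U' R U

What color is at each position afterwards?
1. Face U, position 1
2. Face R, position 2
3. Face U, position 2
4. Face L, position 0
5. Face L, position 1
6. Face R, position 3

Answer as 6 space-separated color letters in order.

Answer: W R G O Y G

Derivation:
After move 1 (U'): U=WWWW F=OOGG R=GGRR B=RRBB L=BBOO
After move 2 (R): R=RGRG U=WOWG F=OYGY D=YBYR B=WRWB
After move 3 (U): U=WWGO F=RGGY R=WRRG B=BBWB L=OYOO
Query 1: U[1] = W
Query 2: R[2] = R
Query 3: U[2] = G
Query 4: L[0] = O
Query 5: L[1] = Y
Query 6: R[3] = G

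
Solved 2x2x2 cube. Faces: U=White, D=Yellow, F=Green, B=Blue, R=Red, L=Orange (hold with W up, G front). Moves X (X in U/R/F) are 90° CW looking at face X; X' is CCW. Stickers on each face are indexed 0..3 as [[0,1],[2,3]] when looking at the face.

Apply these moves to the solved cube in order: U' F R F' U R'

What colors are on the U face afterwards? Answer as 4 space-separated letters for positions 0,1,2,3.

After move 1 (U'): U=WWWW F=OOGG R=GGRR B=RRBB L=BBOO
After move 2 (F): F=GOGO U=WWOB R=WGWR D=RGYY L=BYOY
After move 3 (R): R=WWRG U=WOOO F=GGGY D=RBYR B=BRWB
After move 4 (F'): F=GYGG U=WOWR R=BWRG D=YYYR L=BOOO
After move 5 (U): U=WWRO F=BWGG R=BRRG B=BOWB L=GYOO
After move 6 (R'): R=RGBR U=WWRB F=BWGO D=YWYG B=ROYB
Query: U face = WWRB

Answer: W W R B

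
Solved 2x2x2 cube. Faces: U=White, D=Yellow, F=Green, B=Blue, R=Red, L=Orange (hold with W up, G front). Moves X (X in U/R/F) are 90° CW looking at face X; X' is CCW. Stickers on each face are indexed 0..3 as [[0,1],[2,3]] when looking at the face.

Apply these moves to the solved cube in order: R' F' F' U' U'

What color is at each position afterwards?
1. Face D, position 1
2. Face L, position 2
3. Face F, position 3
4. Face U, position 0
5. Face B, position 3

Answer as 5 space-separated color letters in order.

After move 1 (R'): R=RRRR U=WBWB F=GWGW D=YGYG B=YBYB
After move 2 (F'): F=WWGG U=WBRR R=GRYR D=OOYG L=OBOW
After move 3 (F'): F=WGWG U=WBGY R=OROR D=BWYG L=OROR
After move 4 (U'): U=BYWG F=ORWG R=WGOR B=ORYB L=YBOR
After move 5 (U'): U=YGBW F=YBWG R=OROR B=WGYB L=OROR
Query 1: D[1] = W
Query 2: L[2] = O
Query 3: F[3] = G
Query 4: U[0] = Y
Query 5: B[3] = B

Answer: W O G Y B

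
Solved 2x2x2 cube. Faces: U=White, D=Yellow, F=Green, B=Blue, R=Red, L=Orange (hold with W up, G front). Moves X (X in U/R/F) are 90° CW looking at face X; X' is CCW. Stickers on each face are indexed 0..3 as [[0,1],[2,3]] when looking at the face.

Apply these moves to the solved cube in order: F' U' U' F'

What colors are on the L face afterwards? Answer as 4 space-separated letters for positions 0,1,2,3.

After move 1 (F'): F=GGGG U=WWRR R=YRYR D=OOYY L=OWOW
After move 2 (U'): U=WRWR F=OWGG R=GGYR B=YRBB L=BBOW
After move 3 (U'): U=RRWW F=BBGG R=OWYR B=GGBB L=YROW
After move 4 (F'): F=BGBG U=RROY R=OWOR D=RWYY L=YWOW
Query: L face = YWOW

Answer: Y W O W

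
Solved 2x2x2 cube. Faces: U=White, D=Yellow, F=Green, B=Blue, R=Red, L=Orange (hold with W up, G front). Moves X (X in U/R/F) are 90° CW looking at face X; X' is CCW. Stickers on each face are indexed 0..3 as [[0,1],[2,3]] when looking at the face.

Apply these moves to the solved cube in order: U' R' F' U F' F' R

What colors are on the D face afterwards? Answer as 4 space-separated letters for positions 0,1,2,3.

Answer: B Y Y B

Derivation:
After move 1 (U'): U=WWWW F=OOGG R=GGRR B=RRBB L=BBOO
After move 2 (R'): R=GRGR U=WBWR F=OWGW D=YOYG B=YRYB
After move 3 (F'): F=WWOG U=WBGG R=ORYR D=BOYG L=BROW
After move 4 (U): U=GWGB F=OROG R=YRYR B=BRYB L=WWOW
After move 5 (F'): F=RGOO U=GWYY R=ORBR D=WWYG L=WBOG
After move 6 (F'): F=GORO U=GWOB R=WRWR D=BGYG L=WYOY
After move 7 (R): R=WWRR U=GOOO F=GGRG D=BYYB B=BRWB
Query: D face = BYYB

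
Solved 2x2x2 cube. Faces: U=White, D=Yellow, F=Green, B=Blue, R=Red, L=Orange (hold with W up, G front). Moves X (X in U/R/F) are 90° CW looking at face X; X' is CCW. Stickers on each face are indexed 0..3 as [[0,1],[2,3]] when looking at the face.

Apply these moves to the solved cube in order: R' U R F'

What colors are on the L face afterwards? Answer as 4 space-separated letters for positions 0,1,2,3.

Answer: G W O B

Derivation:
After move 1 (R'): R=RRRR U=WBWB F=GWGW D=YGYG B=YBYB
After move 2 (U): U=WWBB F=RRGW R=YBRR B=OOYB L=GWOO
After move 3 (R): R=RYRB U=WRBW F=RGGG D=YYYO B=BOWB
After move 4 (F'): F=GGRG U=WRRR R=YYYB D=WOYO L=GWOB
Query: L face = GWOB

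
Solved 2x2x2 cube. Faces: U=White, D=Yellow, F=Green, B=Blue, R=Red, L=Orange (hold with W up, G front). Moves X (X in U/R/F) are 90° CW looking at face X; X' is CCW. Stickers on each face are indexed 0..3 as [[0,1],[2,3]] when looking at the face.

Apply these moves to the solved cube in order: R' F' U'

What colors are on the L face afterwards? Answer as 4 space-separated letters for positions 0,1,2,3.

Answer: Y B O W

Derivation:
After move 1 (R'): R=RRRR U=WBWB F=GWGW D=YGYG B=YBYB
After move 2 (F'): F=WWGG U=WBRR R=GRYR D=OOYG L=OBOW
After move 3 (U'): U=BRWR F=OBGG R=WWYR B=GRYB L=YBOW
Query: L face = YBOW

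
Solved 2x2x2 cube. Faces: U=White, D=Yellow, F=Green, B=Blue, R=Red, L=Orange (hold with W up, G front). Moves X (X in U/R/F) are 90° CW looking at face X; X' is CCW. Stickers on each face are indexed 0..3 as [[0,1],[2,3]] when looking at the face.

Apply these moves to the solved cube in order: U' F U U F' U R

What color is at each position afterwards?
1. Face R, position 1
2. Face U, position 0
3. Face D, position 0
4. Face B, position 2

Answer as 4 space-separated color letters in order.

Answer: G B G B

Derivation:
After move 1 (U'): U=WWWW F=OOGG R=GGRR B=RRBB L=BBOO
After move 2 (F): F=GOGO U=WWOB R=WGWR D=RGYY L=BYOY
After move 3 (U): U=OWBW F=WGGO R=RRWR B=BYBB L=GOOY
After move 4 (U): U=BOWW F=RRGO R=BYWR B=GOBB L=WGOY
After move 5 (F'): F=RORG U=BOBW R=GYRR D=GYYY L=WWOW
After move 6 (U): U=BBWO F=GYRG R=GORR B=WWBB L=ROOW
After move 7 (R): R=RGRO U=BYWG F=GYRY D=GBYW B=OWBB
Query 1: R[1] = G
Query 2: U[0] = B
Query 3: D[0] = G
Query 4: B[2] = B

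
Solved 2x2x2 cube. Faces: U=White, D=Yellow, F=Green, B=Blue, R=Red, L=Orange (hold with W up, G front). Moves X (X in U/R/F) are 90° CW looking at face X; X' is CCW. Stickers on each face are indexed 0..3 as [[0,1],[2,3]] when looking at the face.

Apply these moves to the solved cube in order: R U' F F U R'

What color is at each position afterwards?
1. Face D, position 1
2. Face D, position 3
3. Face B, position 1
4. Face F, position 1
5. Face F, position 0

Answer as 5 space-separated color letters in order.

Answer: Y O R G O

Derivation:
After move 1 (R): R=RRRR U=WGWG F=GYGY D=YBYB B=WBWB
After move 2 (U'): U=GGWW F=OOGY R=GYRR B=RRWB L=WBOO
After move 3 (F): F=GOYO U=GGOB R=WYWR D=RGYB L=WYOB
After move 4 (F): F=YGOO U=GGBY R=OYBR D=WWYB L=WROG
After move 5 (U): U=BGYG F=OYOO R=RRBR B=WRWB L=YGOG
After move 6 (R'): R=RRRB U=BWYW F=OGOG D=WYYO B=BRWB
Query 1: D[1] = Y
Query 2: D[3] = O
Query 3: B[1] = R
Query 4: F[1] = G
Query 5: F[0] = O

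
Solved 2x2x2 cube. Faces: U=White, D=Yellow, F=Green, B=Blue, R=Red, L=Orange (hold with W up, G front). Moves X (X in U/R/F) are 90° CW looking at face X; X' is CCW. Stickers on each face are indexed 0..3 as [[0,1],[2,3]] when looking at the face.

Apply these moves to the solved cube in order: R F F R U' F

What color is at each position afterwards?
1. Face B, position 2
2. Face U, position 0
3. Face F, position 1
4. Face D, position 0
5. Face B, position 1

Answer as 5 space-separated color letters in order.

Answer: G G O R O

Derivation:
After move 1 (R): R=RRRR U=WGWG F=GYGY D=YBYB B=WBWB
After move 2 (F): F=GGYY U=WGOO R=WRGR D=RRYB L=OYOB
After move 3 (F): F=YGYG U=WGBY R=OROR D=GWYB L=OROR
After move 4 (R): R=OORR U=WGBG F=YWYB D=GWYW B=YBGB
After move 5 (U'): U=GGWB F=ORYB R=YWRR B=OOGB L=YBOR
After move 6 (F): F=YOBR U=GGRB R=WWBR D=RYYW L=YGOW
Query 1: B[2] = G
Query 2: U[0] = G
Query 3: F[1] = O
Query 4: D[0] = R
Query 5: B[1] = O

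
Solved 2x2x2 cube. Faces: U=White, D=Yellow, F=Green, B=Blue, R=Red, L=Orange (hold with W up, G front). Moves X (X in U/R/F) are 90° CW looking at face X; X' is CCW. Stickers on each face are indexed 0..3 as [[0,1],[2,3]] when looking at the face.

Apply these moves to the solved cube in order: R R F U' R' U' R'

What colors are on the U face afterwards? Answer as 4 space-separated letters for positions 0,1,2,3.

Answer: G R Y G

Derivation:
After move 1 (R): R=RRRR U=WGWG F=GYGY D=YBYB B=WBWB
After move 2 (R): R=RRRR U=WYWY F=GBGB D=YWYW B=GBGB
After move 3 (F): F=GGBB U=WYOO R=WRYR D=RRYW L=OYOW
After move 4 (U'): U=YOWO F=OYBB R=GGYR B=WRGB L=GBOW
After move 5 (R'): R=GRGY U=YGWW F=OOBO D=RYYB B=WRRB
After move 6 (U'): U=GWYW F=GBBO R=OOGY B=GRRB L=WROW
After move 7 (R'): R=OYOG U=GRYG F=GWBW D=RBYO B=BRYB
Query: U face = GRYG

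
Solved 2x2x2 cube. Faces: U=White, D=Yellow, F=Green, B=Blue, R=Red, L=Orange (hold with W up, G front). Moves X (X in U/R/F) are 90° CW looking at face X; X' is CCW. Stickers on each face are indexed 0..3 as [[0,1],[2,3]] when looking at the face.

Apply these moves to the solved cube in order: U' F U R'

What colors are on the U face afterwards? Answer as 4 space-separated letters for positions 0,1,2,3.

Answer: O B B B

Derivation:
After move 1 (U'): U=WWWW F=OOGG R=GGRR B=RRBB L=BBOO
After move 2 (F): F=GOGO U=WWOB R=WGWR D=RGYY L=BYOY
After move 3 (U): U=OWBW F=WGGO R=RRWR B=BYBB L=GOOY
After move 4 (R'): R=RRRW U=OBBB F=WWGW D=RGYO B=YYGB
Query: U face = OBBB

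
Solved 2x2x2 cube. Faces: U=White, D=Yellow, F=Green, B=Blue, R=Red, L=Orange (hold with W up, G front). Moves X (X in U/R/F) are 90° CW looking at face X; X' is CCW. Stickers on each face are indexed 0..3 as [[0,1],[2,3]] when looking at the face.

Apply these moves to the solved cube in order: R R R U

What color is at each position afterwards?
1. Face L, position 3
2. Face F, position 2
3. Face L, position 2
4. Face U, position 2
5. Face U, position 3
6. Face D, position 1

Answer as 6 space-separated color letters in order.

After move 1 (R): R=RRRR U=WGWG F=GYGY D=YBYB B=WBWB
After move 2 (R): R=RRRR U=WYWY F=GBGB D=YWYW B=GBGB
After move 3 (R): R=RRRR U=WBWB F=GWGW D=YGYG B=YBYB
After move 4 (U): U=WWBB F=RRGW R=YBRR B=OOYB L=GWOO
Query 1: L[3] = O
Query 2: F[2] = G
Query 3: L[2] = O
Query 4: U[2] = B
Query 5: U[3] = B
Query 6: D[1] = G

Answer: O G O B B G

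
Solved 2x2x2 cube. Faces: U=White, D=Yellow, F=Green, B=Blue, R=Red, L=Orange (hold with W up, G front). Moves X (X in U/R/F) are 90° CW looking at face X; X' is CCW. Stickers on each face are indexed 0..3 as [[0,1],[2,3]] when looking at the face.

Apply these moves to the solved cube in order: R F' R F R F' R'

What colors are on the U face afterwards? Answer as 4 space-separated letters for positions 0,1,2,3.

Answer: W Y G G

Derivation:
After move 1 (R): R=RRRR U=WGWG F=GYGY D=YBYB B=WBWB
After move 2 (F'): F=YYGG U=WGRR R=BRYR D=OOYB L=OGOW
After move 3 (R): R=YBRR U=WYRG F=YOGB D=OWYW B=RBGB
After move 4 (F): F=GYBO U=WYWG R=RBGR D=RYYW L=OOOW
After move 5 (R): R=GRRB U=WYWO F=GYBW D=RGYR B=GBYB
After move 6 (F'): F=YWGB U=WYGR R=GRRB D=OWYR L=OOOW
After move 7 (R'): R=RBGR U=WYGG F=YYGR D=OWYB B=RBWB
Query: U face = WYGG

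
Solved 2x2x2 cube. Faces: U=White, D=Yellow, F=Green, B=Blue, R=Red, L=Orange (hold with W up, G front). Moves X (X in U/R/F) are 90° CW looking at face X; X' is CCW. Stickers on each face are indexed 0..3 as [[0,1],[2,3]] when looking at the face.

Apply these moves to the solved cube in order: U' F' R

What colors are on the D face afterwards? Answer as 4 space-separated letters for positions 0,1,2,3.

Answer: B B Y R

Derivation:
After move 1 (U'): U=WWWW F=OOGG R=GGRR B=RRBB L=BBOO
After move 2 (F'): F=OGOG U=WWGR R=YGYR D=BOYY L=BWOW
After move 3 (R): R=YYRG U=WGGG F=OOOY D=BBYR B=RRWB
Query: D face = BBYR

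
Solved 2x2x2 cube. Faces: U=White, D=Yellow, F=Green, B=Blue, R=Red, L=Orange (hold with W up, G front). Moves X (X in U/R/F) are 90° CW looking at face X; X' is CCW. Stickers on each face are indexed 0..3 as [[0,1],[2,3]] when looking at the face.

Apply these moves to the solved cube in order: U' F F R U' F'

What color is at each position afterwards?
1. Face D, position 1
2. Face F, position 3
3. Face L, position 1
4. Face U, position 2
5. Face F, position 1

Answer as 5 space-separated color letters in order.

After move 1 (U'): U=WWWW F=OOGG R=GGRR B=RRBB L=BBOO
After move 2 (F): F=GOGO U=WWOB R=WGWR D=RGYY L=BYOY
After move 3 (F): F=GGOO U=WWYY R=OGBR D=WWYY L=BROG
After move 4 (R): R=BORG U=WGYO F=GWOY D=WBYR B=YRWB
After move 5 (U'): U=GOWY F=BROY R=GWRG B=BOWB L=YROG
After move 6 (F'): F=RYBO U=GOGR R=BWWG D=RGYR L=YYOW
Query 1: D[1] = G
Query 2: F[3] = O
Query 3: L[1] = Y
Query 4: U[2] = G
Query 5: F[1] = Y

Answer: G O Y G Y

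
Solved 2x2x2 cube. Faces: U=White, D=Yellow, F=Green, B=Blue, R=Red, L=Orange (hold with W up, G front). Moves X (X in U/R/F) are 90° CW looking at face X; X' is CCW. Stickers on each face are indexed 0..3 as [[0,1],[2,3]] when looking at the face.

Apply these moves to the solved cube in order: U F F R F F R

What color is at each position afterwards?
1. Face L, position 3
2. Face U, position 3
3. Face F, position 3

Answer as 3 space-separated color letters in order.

Answer: G G O

Derivation:
After move 1 (U): U=WWWW F=RRGG R=BBRR B=OOBB L=GGOO
After move 2 (F): F=GRGR U=WWOG R=WBWR D=RBYY L=GYOY
After move 3 (F): F=GGRR U=WWYY R=OBGR D=WWYY L=GROB
After move 4 (R): R=GORB U=WGYR F=GWRY D=WBYO B=YOWB
After move 5 (F): F=RGYW U=WGBR R=YORB D=RGYO L=GWOB
After move 6 (F): F=YRWG U=WGBW R=BORB D=RYYO L=GROG
After move 7 (R): R=RBBO U=WRBG F=YYWO D=RWYY B=WOGB
Query 1: L[3] = G
Query 2: U[3] = G
Query 3: F[3] = O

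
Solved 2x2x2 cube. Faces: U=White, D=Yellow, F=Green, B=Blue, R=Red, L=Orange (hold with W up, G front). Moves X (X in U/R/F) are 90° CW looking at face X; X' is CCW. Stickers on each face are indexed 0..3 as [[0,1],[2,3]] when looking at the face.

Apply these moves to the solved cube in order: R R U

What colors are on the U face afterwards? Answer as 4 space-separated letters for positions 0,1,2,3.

After move 1 (R): R=RRRR U=WGWG F=GYGY D=YBYB B=WBWB
After move 2 (R): R=RRRR U=WYWY F=GBGB D=YWYW B=GBGB
After move 3 (U): U=WWYY F=RRGB R=GBRR B=OOGB L=GBOO
Query: U face = WWYY

Answer: W W Y Y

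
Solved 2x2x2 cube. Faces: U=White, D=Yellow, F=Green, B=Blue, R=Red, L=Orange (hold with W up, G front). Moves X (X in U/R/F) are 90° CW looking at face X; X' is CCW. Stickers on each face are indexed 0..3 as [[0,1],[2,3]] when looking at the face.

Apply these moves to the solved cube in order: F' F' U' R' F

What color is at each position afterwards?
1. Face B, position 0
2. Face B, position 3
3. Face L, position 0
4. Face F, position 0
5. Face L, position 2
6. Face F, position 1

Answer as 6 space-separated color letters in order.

After move 1 (F'): F=GGGG U=WWRR R=YRYR D=OOYY L=OWOW
After move 2 (F'): F=GGGG U=WWYY R=OROR D=WWYY L=OROR
After move 3 (U'): U=WYWY F=ORGG R=GGOR B=ORBB L=BBOR
After move 4 (R'): R=GRGO U=WBWO F=OYGY D=WRYG B=YRWB
After move 5 (F): F=GOYY U=WBRB R=WROO D=GGYG L=BWOR
Query 1: B[0] = Y
Query 2: B[3] = B
Query 3: L[0] = B
Query 4: F[0] = G
Query 5: L[2] = O
Query 6: F[1] = O

Answer: Y B B G O O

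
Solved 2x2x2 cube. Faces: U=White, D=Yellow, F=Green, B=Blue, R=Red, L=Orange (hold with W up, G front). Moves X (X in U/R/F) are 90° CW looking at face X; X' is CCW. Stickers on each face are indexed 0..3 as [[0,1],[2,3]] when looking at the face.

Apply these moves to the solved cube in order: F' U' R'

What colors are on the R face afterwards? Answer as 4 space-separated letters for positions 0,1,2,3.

Answer: G R G Y

Derivation:
After move 1 (F'): F=GGGG U=WWRR R=YRYR D=OOYY L=OWOW
After move 2 (U'): U=WRWR F=OWGG R=GGYR B=YRBB L=BBOW
After move 3 (R'): R=GRGY U=WBWY F=ORGR D=OWYG B=YROB
Query: R face = GRGY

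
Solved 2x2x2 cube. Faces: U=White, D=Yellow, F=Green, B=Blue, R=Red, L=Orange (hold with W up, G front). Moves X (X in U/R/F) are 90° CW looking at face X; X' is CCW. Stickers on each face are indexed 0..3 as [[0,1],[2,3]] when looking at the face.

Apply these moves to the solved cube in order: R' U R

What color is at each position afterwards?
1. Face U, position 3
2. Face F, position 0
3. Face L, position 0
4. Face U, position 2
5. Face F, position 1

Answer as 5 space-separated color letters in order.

Answer: W R G B G

Derivation:
After move 1 (R'): R=RRRR U=WBWB F=GWGW D=YGYG B=YBYB
After move 2 (U): U=WWBB F=RRGW R=YBRR B=OOYB L=GWOO
After move 3 (R): R=RYRB U=WRBW F=RGGG D=YYYO B=BOWB
Query 1: U[3] = W
Query 2: F[0] = R
Query 3: L[0] = G
Query 4: U[2] = B
Query 5: F[1] = G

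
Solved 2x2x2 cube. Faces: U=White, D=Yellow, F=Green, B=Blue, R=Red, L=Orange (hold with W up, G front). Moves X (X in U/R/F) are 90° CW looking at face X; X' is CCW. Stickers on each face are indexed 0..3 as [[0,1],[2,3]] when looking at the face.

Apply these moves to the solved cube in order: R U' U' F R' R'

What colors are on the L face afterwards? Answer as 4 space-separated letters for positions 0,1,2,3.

After move 1 (R): R=RRRR U=WGWG F=GYGY D=YBYB B=WBWB
After move 2 (U'): U=GGWW F=OOGY R=GYRR B=RRWB L=WBOO
After move 3 (U'): U=GWGW F=WBGY R=OORR B=GYWB L=RROO
After move 4 (F): F=GWYB U=GWOR R=GOWR D=ROYB L=RYOB
After move 5 (R'): R=ORGW U=GWOG F=GWYR D=RWYB B=BYOB
After move 6 (R'): R=RWOG U=GOOB F=GWYG D=RWYR B=BYWB
Query: L face = RYOB

Answer: R Y O B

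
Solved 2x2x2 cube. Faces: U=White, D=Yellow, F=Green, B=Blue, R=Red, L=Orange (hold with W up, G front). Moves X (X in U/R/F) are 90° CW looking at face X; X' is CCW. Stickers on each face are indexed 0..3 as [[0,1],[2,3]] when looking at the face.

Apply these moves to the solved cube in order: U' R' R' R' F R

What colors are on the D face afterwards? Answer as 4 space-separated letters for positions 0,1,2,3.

Answer: R W Y W

Derivation:
After move 1 (U'): U=WWWW F=OOGG R=GGRR B=RRBB L=BBOO
After move 2 (R'): R=GRGR U=WBWR F=OWGW D=YOYG B=YRYB
After move 3 (R'): R=RRGG U=WYWY F=OBGR D=YWYW B=GROB
After move 4 (R'): R=RGRG U=WOWG F=OYGY D=YBYR B=WRWB
After move 5 (F): F=GOYY U=WOOB R=WGGG D=RRYR L=BYOB
After move 6 (R): R=GWGG U=WOOY F=GRYR D=RWYW B=BROB
Query: D face = RWYW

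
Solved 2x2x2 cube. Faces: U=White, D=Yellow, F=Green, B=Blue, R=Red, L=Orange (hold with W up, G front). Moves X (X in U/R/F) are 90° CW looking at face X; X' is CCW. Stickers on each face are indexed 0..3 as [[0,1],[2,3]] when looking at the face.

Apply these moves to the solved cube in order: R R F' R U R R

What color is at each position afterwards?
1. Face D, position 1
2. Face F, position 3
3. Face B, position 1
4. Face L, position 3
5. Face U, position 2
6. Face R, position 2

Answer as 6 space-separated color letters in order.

Answer: W O Y W G B

Derivation:
After move 1 (R): R=RRRR U=WGWG F=GYGY D=YBYB B=WBWB
After move 2 (R): R=RRRR U=WYWY F=GBGB D=YWYW B=GBGB
After move 3 (F'): F=BBGG U=WYRR R=WRYR D=OOYW L=OYOW
After move 4 (R): R=YWRR U=WBRG F=BOGW D=OGYG B=RBYB
After move 5 (U): U=RWGB F=YWGW R=RBRR B=OYYB L=BOOW
After move 6 (R): R=RRRB U=RWGW F=YGGG D=OYYO B=BYWB
After move 7 (R): R=RRBR U=RGGG F=YYGO D=OWYB B=WYWB
Query 1: D[1] = W
Query 2: F[3] = O
Query 3: B[1] = Y
Query 4: L[3] = W
Query 5: U[2] = G
Query 6: R[2] = B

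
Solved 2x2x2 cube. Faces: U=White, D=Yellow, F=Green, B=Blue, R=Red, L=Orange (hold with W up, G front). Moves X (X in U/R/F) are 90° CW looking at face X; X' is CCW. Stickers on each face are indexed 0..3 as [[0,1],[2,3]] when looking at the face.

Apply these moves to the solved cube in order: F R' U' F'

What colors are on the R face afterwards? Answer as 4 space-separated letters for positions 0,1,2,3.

After move 1 (F): F=GGGG U=WWOO R=WRWR D=RRYY L=OYOY
After move 2 (R'): R=RRWW U=WBOB F=GWGO D=RGYG B=YBRB
After move 3 (U'): U=BBWO F=OYGO R=GWWW B=RRRB L=YBOY
After move 4 (F'): F=YOOG U=BBGW R=GWRW D=BYYG L=YOOW
Query: R face = GWRW

Answer: G W R W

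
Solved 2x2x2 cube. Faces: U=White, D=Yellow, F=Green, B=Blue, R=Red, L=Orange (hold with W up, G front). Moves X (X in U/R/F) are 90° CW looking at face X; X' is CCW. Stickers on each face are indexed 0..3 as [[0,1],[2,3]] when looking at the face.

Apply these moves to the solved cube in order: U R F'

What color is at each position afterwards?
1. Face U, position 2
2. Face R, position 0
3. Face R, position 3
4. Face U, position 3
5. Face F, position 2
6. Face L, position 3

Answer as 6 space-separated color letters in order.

After move 1 (U): U=WWWW F=RRGG R=BBRR B=OOBB L=GGOO
After move 2 (R): R=RBRB U=WRWG F=RYGY D=YBYO B=WOWB
After move 3 (F'): F=YYRG U=WRRR R=BBYB D=GOYO L=GGOW
Query 1: U[2] = R
Query 2: R[0] = B
Query 3: R[3] = B
Query 4: U[3] = R
Query 5: F[2] = R
Query 6: L[3] = W

Answer: R B B R R W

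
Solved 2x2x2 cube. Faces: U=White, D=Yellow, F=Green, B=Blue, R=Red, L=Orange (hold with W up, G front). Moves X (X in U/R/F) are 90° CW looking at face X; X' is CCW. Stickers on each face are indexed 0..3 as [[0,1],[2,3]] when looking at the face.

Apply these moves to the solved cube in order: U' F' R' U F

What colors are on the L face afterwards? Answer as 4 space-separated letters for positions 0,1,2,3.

Answer: O B O G

Derivation:
After move 1 (U'): U=WWWW F=OOGG R=GGRR B=RRBB L=BBOO
After move 2 (F'): F=OGOG U=WWGR R=YGYR D=BOYY L=BWOW
After move 3 (R'): R=GRYY U=WBGR F=OWOR D=BGYG B=YROB
After move 4 (U): U=GWRB F=GROR R=YRYY B=BWOB L=OWOW
After move 5 (F): F=OGRR U=GWWW R=RRBY D=YYYG L=OBOG
Query: L face = OBOG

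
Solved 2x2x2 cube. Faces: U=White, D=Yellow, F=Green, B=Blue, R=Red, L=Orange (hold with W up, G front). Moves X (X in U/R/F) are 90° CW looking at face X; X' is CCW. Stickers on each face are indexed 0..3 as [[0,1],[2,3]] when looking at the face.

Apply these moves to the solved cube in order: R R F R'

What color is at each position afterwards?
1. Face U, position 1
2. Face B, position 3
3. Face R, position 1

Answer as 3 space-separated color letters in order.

Answer: G B R

Derivation:
After move 1 (R): R=RRRR U=WGWG F=GYGY D=YBYB B=WBWB
After move 2 (R): R=RRRR U=WYWY F=GBGB D=YWYW B=GBGB
After move 3 (F): F=GGBB U=WYOO R=WRYR D=RRYW L=OYOW
After move 4 (R'): R=RRWY U=WGOG F=GYBO D=RGYB B=WBRB
Query 1: U[1] = G
Query 2: B[3] = B
Query 3: R[1] = R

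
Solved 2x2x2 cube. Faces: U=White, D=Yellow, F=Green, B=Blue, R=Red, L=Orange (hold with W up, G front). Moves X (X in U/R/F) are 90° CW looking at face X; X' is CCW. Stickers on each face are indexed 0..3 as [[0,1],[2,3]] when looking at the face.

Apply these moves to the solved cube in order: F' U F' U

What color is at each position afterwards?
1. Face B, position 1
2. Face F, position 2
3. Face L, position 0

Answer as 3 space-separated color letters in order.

Answer: W Y R

Derivation:
After move 1 (F'): F=GGGG U=WWRR R=YRYR D=OOYY L=OWOW
After move 2 (U): U=RWRW F=YRGG R=BBYR B=OWBB L=GGOW
After move 3 (F'): F=RGYG U=RWBY R=OBOR D=GWYY L=GWOR
After move 4 (U): U=BRYW F=OBYG R=OWOR B=GWBB L=RGOR
Query 1: B[1] = W
Query 2: F[2] = Y
Query 3: L[0] = R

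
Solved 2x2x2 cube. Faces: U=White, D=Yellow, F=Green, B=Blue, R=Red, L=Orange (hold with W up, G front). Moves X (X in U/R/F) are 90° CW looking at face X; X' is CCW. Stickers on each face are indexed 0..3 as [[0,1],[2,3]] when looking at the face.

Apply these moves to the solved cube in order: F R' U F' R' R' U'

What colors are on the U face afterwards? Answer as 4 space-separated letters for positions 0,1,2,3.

Answer: Y G O Y

Derivation:
After move 1 (F): F=GGGG U=WWOO R=WRWR D=RRYY L=OYOY
After move 2 (R'): R=RRWW U=WBOB F=GWGO D=RGYG B=YBRB
After move 3 (U): U=OWBB F=RRGO R=YBWW B=OYRB L=GWOY
After move 4 (F'): F=RORG U=OWYW R=GBRW D=WYYG L=GBOB
After move 5 (R'): R=BWGR U=ORYO F=RWRW D=WOYG B=GYYB
After move 6 (R'): R=WRBG U=OYYG F=RRRO D=WWYW B=GYOB
After move 7 (U'): U=YGOY F=GBRO R=RRBG B=WROB L=GYOB
Query: U face = YGOY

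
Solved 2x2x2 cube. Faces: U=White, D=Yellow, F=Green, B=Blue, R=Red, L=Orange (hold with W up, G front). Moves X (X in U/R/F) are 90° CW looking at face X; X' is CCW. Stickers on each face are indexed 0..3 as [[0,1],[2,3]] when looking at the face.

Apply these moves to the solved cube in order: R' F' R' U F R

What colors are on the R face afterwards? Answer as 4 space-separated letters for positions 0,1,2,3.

Answer: Y Y Y B

Derivation:
After move 1 (R'): R=RRRR U=WBWB F=GWGW D=YGYG B=YBYB
After move 2 (F'): F=WWGG U=WBRR R=GRYR D=OOYG L=OBOW
After move 3 (R'): R=RRGY U=WYRY F=WBGR D=OWYG B=GBOB
After move 4 (U): U=RWYY F=RRGR R=GBGY B=OBOB L=WBOW
After move 5 (F): F=GRRR U=RWWB R=YBYY D=GGYG L=WOOW
After move 6 (R): R=YYYB U=RRWR F=GGRG D=GOYO B=BBWB
Query: R face = YYYB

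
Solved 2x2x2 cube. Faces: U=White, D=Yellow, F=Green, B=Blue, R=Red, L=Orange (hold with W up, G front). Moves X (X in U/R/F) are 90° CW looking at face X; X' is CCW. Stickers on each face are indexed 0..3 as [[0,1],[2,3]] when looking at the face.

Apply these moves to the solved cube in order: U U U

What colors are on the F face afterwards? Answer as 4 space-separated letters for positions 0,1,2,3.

After move 1 (U): U=WWWW F=RRGG R=BBRR B=OOBB L=GGOO
After move 2 (U): U=WWWW F=BBGG R=OORR B=GGBB L=RROO
After move 3 (U): U=WWWW F=OOGG R=GGRR B=RRBB L=BBOO
Query: F face = OOGG

Answer: O O G G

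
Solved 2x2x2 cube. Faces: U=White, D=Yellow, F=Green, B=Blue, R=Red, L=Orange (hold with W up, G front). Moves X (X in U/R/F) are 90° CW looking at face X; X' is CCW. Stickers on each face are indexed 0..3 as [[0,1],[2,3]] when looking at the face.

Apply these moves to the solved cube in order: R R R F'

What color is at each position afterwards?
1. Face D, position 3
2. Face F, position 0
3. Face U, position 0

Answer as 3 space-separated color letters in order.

Answer: G W W

Derivation:
After move 1 (R): R=RRRR U=WGWG F=GYGY D=YBYB B=WBWB
After move 2 (R): R=RRRR U=WYWY F=GBGB D=YWYW B=GBGB
After move 3 (R): R=RRRR U=WBWB F=GWGW D=YGYG B=YBYB
After move 4 (F'): F=WWGG U=WBRR R=GRYR D=OOYG L=OBOW
Query 1: D[3] = G
Query 2: F[0] = W
Query 3: U[0] = W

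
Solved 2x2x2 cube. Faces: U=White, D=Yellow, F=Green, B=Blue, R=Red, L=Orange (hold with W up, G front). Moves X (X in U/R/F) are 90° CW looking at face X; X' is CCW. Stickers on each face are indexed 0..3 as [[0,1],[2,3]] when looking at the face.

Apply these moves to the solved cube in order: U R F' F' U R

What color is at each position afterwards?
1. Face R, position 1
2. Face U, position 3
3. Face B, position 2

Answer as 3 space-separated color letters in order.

Answer: W R W

Derivation:
After move 1 (U): U=WWWW F=RRGG R=BBRR B=OOBB L=GGOO
After move 2 (R): R=RBRB U=WRWG F=RYGY D=YBYO B=WOWB
After move 3 (F'): F=YYRG U=WRRR R=BBYB D=GOYO L=GGOW
After move 4 (F'): F=YGYR U=WRBY R=OBGB D=GWYO L=GROR
After move 5 (U): U=BWYR F=OBYR R=WOGB B=GRWB L=YGOR
After move 6 (R): R=GWBO U=BBYR F=OWYO D=GWYG B=RRWB
Query 1: R[1] = W
Query 2: U[3] = R
Query 3: B[2] = W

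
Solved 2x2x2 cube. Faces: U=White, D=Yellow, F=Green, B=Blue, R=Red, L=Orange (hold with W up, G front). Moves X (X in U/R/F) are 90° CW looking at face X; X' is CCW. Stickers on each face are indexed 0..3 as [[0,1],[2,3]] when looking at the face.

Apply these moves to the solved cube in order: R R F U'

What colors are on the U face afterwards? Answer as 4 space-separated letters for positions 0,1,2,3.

Answer: Y O W O

Derivation:
After move 1 (R): R=RRRR U=WGWG F=GYGY D=YBYB B=WBWB
After move 2 (R): R=RRRR U=WYWY F=GBGB D=YWYW B=GBGB
After move 3 (F): F=GGBB U=WYOO R=WRYR D=RRYW L=OYOW
After move 4 (U'): U=YOWO F=OYBB R=GGYR B=WRGB L=GBOW
Query: U face = YOWO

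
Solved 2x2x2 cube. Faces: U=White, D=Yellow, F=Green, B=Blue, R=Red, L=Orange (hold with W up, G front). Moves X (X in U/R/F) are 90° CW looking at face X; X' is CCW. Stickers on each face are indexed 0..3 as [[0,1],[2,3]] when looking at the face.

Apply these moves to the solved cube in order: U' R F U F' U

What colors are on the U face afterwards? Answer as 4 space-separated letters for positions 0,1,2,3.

Answer: W O G W

Derivation:
After move 1 (U'): U=WWWW F=OOGG R=GGRR B=RRBB L=BBOO
After move 2 (R): R=RGRG U=WOWG F=OYGY D=YBYR B=WRWB
After move 3 (F): F=GOYY U=WOOB R=WGGG D=RRYR L=BYOB
After move 4 (U): U=OWBO F=WGYY R=WRGG B=BYWB L=GOOB
After move 5 (F'): F=GYWY U=OWWG R=RRRG D=OBYR L=GOOB
After move 6 (U): U=WOGW F=RRWY R=BYRG B=GOWB L=GYOB
Query: U face = WOGW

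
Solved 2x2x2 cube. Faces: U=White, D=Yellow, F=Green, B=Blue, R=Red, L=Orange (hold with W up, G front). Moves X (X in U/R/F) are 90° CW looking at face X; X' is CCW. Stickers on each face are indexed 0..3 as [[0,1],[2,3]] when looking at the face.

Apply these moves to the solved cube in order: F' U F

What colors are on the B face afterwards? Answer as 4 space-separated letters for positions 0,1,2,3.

Answer: O W B B

Derivation:
After move 1 (F'): F=GGGG U=WWRR R=YRYR D=OOYY L=OWOW
After move 2 (U): U=RWRW F=YRGG R=BBYR B=OWBB L=GGOW
After move 3 (F): F=GYGR U=RWWG R=RBWR D=YBYY L=GOOO
Query: B face = OWBB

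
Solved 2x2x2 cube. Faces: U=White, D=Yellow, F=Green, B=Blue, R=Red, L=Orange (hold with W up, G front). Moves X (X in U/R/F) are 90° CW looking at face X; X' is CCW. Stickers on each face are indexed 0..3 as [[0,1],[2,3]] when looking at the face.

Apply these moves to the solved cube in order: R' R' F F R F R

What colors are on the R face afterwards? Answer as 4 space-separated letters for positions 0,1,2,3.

After move 1 (R'): R=RRRR U=WBWB F=GWGW D=YGYG B=YBYB
After move 2 (R'): R=RRRR U=WYWY F=GBGB D=YWYW B=GBGB
After move 3 (F): F=GGBB U=WYOO R=WRYR D=RRYW L=OYOW
After move 4 (F): F=BGBG U=WYWY R=OROR D=YWYW L=OROR
After move 5 (R): R=OORR U=WGWG F=BWBW D=YGYG B=YBYB
After move 6 (F): F=BBWW U=WGRR R=WOGR D=ROYG L=OYOG
After move 7 (R): R=GWRO U=WBRW F=BOWG D=RYYY B=RBGB
Query: R face = GWRO

Answer: G W R O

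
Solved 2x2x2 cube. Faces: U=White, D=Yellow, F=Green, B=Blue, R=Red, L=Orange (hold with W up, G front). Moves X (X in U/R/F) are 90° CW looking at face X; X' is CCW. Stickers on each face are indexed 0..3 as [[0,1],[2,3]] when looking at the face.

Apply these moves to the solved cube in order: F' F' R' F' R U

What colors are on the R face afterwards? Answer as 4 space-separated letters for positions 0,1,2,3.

Answer: O B O R

Derivation:
After move 1 (F'): F=GGGG U=WWRR R=YRYR D=OOYY L=OWOW
After move 2 (F'): F=GGGG U=WWYY R=OROR D=WWYY L=OROR
After move 3 (R'): R=RROO U=WBYB F=GWGY D=WGYG B=YBWB
After move 4 (F'): F=WYGG U=WBRO R=GRWO D=RRYG L=OBOY
After move 5 (R): R=WGOR U=WYRG F=WRGG D=RWYY B=OBBB
After move 6 (U): U=RWGY F=WGGG R=OBOR B=OBBB L=WROY
Query: R face = OBOR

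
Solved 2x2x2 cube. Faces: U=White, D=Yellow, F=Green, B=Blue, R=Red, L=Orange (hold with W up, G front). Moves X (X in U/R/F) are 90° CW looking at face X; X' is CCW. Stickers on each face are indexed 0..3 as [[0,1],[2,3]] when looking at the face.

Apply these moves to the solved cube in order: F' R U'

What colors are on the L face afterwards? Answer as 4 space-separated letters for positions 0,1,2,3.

Answer: R B O W

Derivation:
After move 1 (F'): F=GGGG U=WWRR R=YRYR D=OOYY L=OWOW
After move 2 (R): R=YYRR U=WGRG F=GOGY D=OBYB B=RBWB
After move 3 (U'): U=GGWR F=OWGY R=GORR B=YYWB L=RBOW
Query: L face = RBOW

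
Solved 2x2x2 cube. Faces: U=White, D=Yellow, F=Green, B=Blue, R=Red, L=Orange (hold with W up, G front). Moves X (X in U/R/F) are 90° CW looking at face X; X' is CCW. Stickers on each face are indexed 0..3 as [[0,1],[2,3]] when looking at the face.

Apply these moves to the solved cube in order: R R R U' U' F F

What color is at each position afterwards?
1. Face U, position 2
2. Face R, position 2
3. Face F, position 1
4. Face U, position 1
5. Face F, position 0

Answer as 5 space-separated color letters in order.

After move 1 (R): R=RRRR U=WGWG F=GYGY D=YBYB B=WBWB
After move 2 (R): R=RRRR U=WYWY F=GBGB D=YWYW B=GBGB
After move 3 (R): R=RRRR U=WBWB F=GWGW D=YGYG B=YBYB
After move 4 (U'): U=BBWW F=OOGW R=GWRR B=RRYB L=YBOO
After move 5 (U'): U=BWBW F=YBGW R=OORR B=GWYB L=RROO
After move 6 (F): F=GYWB U=BWOR R=BOWR D=ROYG L=RYOG
After move 7 (F): F=WGBY U=BWGY R=OORR D=WBYG L=RROO
Query 1: U[2] = G
Query 2: R[2] = R
Query 3: F[1] = G
Query 4: U[1] = W
Query 5: F[0] = W

Answer: G R G W W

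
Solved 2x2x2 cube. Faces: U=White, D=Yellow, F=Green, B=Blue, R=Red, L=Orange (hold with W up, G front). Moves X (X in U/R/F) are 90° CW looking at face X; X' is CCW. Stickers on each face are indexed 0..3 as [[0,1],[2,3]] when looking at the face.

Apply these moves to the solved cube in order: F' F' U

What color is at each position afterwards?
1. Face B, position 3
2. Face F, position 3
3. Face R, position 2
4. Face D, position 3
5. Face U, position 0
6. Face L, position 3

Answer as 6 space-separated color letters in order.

After move 1 (F'): F=GGGG U=WWRR R=YRYR D=OOYY L=OWOW
After move 2 (F'): F=GGGG U=WWYY R=OROR D=WWYY L=OROR
After move 3 (U): U=YWYW F=ORGG R=BBOR B=ORBB L=GGOR
Query 1: B[3] = B
Query 2: F[3] = G
Query 3: R[2] = O
Query 4: D[3] = Y
Query 5: U[0] = Y
Query 6: L[3] = R

Answer: B G O Y Y R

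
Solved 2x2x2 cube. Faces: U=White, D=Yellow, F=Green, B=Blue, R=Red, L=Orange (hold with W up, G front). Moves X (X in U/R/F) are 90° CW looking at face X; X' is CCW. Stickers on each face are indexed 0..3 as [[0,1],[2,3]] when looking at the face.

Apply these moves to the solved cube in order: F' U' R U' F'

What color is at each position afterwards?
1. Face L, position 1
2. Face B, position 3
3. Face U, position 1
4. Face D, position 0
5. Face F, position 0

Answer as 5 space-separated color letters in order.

After move 1 (F'): F=GGGG U=WWRR R=YRYR D=OOYY L=OWOW
After move 2 (U'): U=WRWR F=OWGG R=GGYR B=YRBB L=BBOW
After move 3 (R): R=YGRG U=WWWG F=OOGY D=OBYY B=RRRB
After move 4 (U'): U=WGWW F=BBGY R=OORG B=YGRB L=RROW
After move 5 (F'): F=BYBG U=WGOR R=BOOG D=RWYY L=RWOW
Query 1: L[1] = W
Query 2: B[3] = B
Query 3: U[1] = G
Query 4: D[0] = R
Query 5: F[0] = B

Answer: W B G R B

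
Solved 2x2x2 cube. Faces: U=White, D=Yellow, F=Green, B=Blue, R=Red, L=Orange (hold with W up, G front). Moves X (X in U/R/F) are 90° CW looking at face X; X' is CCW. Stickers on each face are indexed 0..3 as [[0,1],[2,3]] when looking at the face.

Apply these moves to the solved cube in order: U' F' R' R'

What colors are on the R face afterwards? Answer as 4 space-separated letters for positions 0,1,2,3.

After move 1 (U'): U=WWWW F=OOGG R=GGRR B=RRBB L=BBOO
After move 2 (F'): F=OGOG U=WWGR R=YGYR D=BOYY L=BWOW
After move 3 (R'): R=GRYY U=WBGR F=OWOR D=BGYG B=YROB
After move 4 (R'): R=RYGY U=WOGY F=OBOR D=BWYR B=GRGB
Query: R face = RYGY

Answer: R Y G Y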